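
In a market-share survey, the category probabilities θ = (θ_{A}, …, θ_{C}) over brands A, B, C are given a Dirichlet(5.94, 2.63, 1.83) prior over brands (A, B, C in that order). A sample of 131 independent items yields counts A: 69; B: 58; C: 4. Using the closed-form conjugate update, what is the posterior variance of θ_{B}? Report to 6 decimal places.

0.001720

The Dirichlet prior is conjugate to the Multinomial likelihood: each posterior αⱼ = prior αⱼ + observed count nⱼ.
Posterior concentration: (74.94, 60.63, 5.83), total = 141.40.
Var[θ_j] = α_j(Σα−α_j)/((Σα)²(Σα+1)) = 60.63·80.77/(141.40²·142.40) = 0.001720.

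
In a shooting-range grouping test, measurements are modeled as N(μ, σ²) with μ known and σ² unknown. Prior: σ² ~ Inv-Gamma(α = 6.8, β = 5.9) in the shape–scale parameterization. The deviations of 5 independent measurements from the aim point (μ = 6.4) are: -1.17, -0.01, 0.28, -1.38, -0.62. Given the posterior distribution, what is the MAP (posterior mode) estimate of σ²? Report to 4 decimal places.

With known mean μ and an Inverse-Gamma(α, β) prior on σ², the Normal likelihood is conjugate: posterior is Inv-Gamma(α + n/2, β + Σ(xᵢ−μ)²/2).
Σ(xᵢ−μ)² = (-1.17)² + (-0.01)² + (0.28)² + (-1.38)² + (-0.62)² = 3.7362.
Posterior: Inv-Gamma(6.8 + 5/2, 5.9 + 3.7362/2) = Inv-Gamma(9.30, 7.76810).
Mode = β/(α+1) = 7.76810/10.30 = 0.7542.

0.7542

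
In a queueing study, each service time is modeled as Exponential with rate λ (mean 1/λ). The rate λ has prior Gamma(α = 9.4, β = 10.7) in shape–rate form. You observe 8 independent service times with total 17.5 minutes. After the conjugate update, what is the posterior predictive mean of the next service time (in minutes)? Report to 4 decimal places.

1.7195

With a Gamma(shape α, rate β) prior on the exponential rate λ, the posterior after n observations with total T = Σxᵢ is Gamma(α+n, β+T).
Posterior: Gamma(9.4+8, 10.7+17.5) = Gamma(17.4, 28.2).
The predictive distribution for the next observation is Lomax; its mean is β/(α−1) = 28.2/16.4 = 1.7195.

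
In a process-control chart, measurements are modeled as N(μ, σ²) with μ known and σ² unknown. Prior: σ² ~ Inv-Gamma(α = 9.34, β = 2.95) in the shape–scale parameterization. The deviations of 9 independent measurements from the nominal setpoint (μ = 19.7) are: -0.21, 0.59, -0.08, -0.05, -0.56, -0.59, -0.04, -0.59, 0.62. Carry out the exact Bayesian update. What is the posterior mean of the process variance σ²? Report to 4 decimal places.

0.2997

With known mean μ and an Inverse-Gamma(α, β) prior on σ², the Normal likelihood is conjugate: posterior is Inv-Gamma(α + n/2, β + Σ(xᵢ−μ)²/2).
Σ(xᵢ−μ)² = (-0.21)² + (0.59)² + (-0.08)² + (-0.05)² + (-0.56)² + (-0.59)² + (-0.04)² + (-0.59)² + (0.62)² = 1.7969.
Posterior: Inv-Gamma(9.34 + 9/2, 2.95 + 1.7969/2) = Inv-Gamma(13.84, 3.84845).
E[σ²|data] = β/(α−1) = 3.84845/12.84 = 0.2997.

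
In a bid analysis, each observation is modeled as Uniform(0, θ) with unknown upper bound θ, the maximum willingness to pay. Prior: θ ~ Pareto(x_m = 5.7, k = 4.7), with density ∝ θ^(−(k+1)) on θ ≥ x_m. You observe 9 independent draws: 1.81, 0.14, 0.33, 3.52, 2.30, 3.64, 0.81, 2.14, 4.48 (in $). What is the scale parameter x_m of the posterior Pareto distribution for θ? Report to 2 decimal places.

5.70

A Pareto(scale x_m, shape k) prior on the upper bound θ of Uniform(0, θ) is conjugate: posterior is Pareto(max(x_m, max xᵢ), k + n).
Sample maximum = 4.48; prior scale x_m = 5.7 → posterior scale = max = 5.70.
Posterior shape = 4.7 + 9 = 13.7.
Posterior scale x_m = 5.70.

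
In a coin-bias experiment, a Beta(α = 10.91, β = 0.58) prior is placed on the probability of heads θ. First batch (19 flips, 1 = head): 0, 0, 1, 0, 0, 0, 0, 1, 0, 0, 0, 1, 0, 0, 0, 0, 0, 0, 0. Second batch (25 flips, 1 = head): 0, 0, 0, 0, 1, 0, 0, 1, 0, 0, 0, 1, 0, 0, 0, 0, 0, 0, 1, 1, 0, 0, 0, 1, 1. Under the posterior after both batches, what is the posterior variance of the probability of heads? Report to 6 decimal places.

The Beta prior is conjugate to a Binomial/Bernoulli likelihood; the update adds successes to α and failures to β.
After batch 1: Beta(10.91+3, 0.58+16) = Beta(13.91, 16.58).
After batch 2: Beta(13.91+7, 16.58+18) = Beta(20.91, 34.58).
Var = αβ/((α+β)²(α+β+1)) = 20.91·34.58/(55.49²·56.49) = 0.004157.

0.004157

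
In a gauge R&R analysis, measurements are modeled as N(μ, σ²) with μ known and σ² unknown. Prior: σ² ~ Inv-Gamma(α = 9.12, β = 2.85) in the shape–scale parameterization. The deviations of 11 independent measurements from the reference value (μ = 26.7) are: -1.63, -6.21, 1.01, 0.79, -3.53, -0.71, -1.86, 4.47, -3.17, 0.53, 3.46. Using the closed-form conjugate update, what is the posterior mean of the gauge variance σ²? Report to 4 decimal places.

3.9380

With known mean μ and an Inverse-Gamma(α, β) prior on σ², the Normal likelihood is conjugate: posterior is Inv-Gamma(α + n/2, β + Σ(xᵢ−μ)²/2).
Σ(xᵢ−μ)² = (-1.63)² + (-6.21)² + (1.01)² + (0.79)² + (-3.53)² + (-0.71)² + (-1.86)² + (4.47)² + (-3.17)² + (0.53)² + (3.46)² = 101.5721.
Posterior: Inv-Gamma(9.12 + 11/2, 2.85 + 101.5721/2) = Inv-Gamma(14.62, 53.63605).
E[σ²|data] = β/(α−1) = 53.63605/13.62 = 3.9380.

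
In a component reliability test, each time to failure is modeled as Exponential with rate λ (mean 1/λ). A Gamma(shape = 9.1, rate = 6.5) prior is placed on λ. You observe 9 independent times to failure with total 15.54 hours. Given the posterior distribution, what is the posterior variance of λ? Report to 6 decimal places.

With a Gamma(shape α, rate β) prior on the exponential rate λ, the posterior after n observations with total T = Σxᵢ is Gamma(α+n, β+T).
Posterior: Gamma(9.1+9, 6.5+15.54) = Gamma(18.1, 22.04).
Var = α/β² = 0.037261.

0.037261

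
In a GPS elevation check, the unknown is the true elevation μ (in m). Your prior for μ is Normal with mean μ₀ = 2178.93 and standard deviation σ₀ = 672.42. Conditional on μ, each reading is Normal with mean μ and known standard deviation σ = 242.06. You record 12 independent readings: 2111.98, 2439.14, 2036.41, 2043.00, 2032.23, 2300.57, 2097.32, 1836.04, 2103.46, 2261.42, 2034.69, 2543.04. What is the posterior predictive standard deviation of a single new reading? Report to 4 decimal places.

For Normal data with known variance σ², a Normal(μ₀, σ₀²) prior on μ is conjugate. Posterior precision = 1/σ₀² + n/σ²; posterior mean is the precision-weighted average of μ₀ and x̄.
σ₀² = 672.42² = 452148.6564, σ² = 242.06² = 58593.0436; σ² + n·σ₀² = 58593.0436 + 12·452148.6564 = 5484376.9204.
Posterior precision = 1/σ₀² + n/σ² = 1/452148.6564 + 12/58593.0436 = (σ² + n·σ₀²)/(σ₀²σ²) = 5484376.9204/(452148.6564·58593.0436); posterior variance σₙ² = σ₀²σ²/(σ² + n·σ₀²) = 452148.6564·58593.0436/5484376.9204 = 4830.588109.
Predictive variance for one new observation = σₙ² + σ² = 452148.6564·58593.0436/5484376.9204 + 58593.0436 = σ²·(σ₀² + 5484376.9204)/5484376.9204 = 58593.0436·5936525.5768/5484376.9204 = 63423.631709; SD = √(58593.0436·5936525.5768/5484376.9204) = 251.8405.

251.8405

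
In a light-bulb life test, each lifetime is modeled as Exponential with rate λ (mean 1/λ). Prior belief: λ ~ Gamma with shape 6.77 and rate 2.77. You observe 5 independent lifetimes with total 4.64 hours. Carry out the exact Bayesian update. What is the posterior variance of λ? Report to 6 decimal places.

With a Gamma(shape α, rate β) prior on the exponential rate λ, the posterior after n observations with total T = Σxᵢ is Gamma(α+n, β+T).
Posterior: Gamma(6.77+5, 2.77+4.64) = Gamma(11.77, 7.41).
Var = α/β² = 0.214358.

0.214358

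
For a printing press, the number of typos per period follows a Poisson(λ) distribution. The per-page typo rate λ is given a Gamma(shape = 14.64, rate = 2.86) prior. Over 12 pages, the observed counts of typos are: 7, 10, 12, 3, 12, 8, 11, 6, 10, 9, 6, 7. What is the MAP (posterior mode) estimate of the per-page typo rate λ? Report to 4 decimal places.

7.7147

With a Gamma(shape α, rate β) prior, the Poisson likelihood is conjugate: the posterior is Gamma(α + ΣXᵢ, β + n).
Sum of counts S = 101 over n = 12 pages.
Posterior: Gamma(α+S, β+n) = Gamma(14.64+101, 2.86+12) = Gamma(115.64, 14.86).
Mode of Gamma(α,β) for α≥1 is (α−1)/β = 114.64/14.86 = 7.7147.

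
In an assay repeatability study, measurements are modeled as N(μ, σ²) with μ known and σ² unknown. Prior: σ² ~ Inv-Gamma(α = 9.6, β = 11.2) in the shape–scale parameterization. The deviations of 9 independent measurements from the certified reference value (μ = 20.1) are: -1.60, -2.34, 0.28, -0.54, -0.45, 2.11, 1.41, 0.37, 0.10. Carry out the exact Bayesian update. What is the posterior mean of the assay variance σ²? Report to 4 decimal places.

With known mean μ and an Inverse-Gamma(α, β) prior on σ², the Normal likelihood is conjugate: posterior is Inv-Gamma(α + n/2, β + Σ(xᵢ−μ)²/2).
Σ(xᵢ−μ)² = (-1.60)² + (-2.34)² + (0.28)² + (-0.54)² + (-0.45)² + (2.11)² + (1.41)² + (0.37)² + (0.10)² = 15.1952.
Posterior: Inv-Gamma(9.6 + 9/2, 11.2 + 15.1952/2) = Inv-Gamma(14.10, 18.79760).
E[σ²|data] = β/(α−1) = 18.79760/13.10 = 1.4349.

1.4349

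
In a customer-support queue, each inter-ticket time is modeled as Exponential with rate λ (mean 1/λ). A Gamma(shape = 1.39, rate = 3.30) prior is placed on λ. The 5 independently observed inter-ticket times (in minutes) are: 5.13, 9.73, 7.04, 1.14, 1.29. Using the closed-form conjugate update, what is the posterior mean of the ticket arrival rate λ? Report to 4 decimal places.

With a Gamma(shape α, rate β) prior on the exponential rate λ, the posterior after n observations with total T = Σxᵢ is Gamma(α+n, β+T).
Sum of observations T = 24.33 minutes; n = 5.
Posterior: Gamma(1.39+5, 3.30+24.33) = Gamma(6.39, 27.63).
Posterior mean of λ = α/β = 6.39/27.63 = 0.2313.

0.2313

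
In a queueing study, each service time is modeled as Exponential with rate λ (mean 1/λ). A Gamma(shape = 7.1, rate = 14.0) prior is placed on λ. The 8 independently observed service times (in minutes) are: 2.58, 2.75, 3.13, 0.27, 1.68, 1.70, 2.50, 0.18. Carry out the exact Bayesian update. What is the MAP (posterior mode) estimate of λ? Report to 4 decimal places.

0.4898

With a Gamma(shape α, rate β) prior on the exponential rate λ, the posterior after n observations with total T = Σxᵢ is Gamma(α+n, β+T).
Sum of observations T = 14.79 minutes; n = 8.
Posterior: Gamma(7.1+8, 14.0+14.79) = Gamma(15.1, 28.79).
Mode = (α−1)/β = 0.4898.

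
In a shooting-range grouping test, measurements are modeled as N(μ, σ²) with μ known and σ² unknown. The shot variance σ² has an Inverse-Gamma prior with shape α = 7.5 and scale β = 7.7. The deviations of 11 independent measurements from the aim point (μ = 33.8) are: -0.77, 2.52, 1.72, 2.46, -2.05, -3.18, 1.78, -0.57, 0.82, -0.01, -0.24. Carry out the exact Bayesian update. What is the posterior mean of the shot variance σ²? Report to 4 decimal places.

With known mean μ and an Inverse-Gamma(α, β) prior on σ², the Normal likelihood is conjugate: posterior is Inv-Gamma(α + n/2, β + Σ(xᵢ−μ)²/2).
Σ(xᵢ−μ)² = (-0.77)² + (2.52)² + (1.72)² + (2.46)² + (-2.05)² + (-3.18)² + (1.78)² + (-0.57)² + (0.82)² + (-0.01)² + (-0.24)² = 34.4916.
Posterior: Inv-Gamma(7.5 + 11/2, 7.7 + 34.4916/2) = Inv-Gamma(13.00, 24.94580).
E[σ²|data] = β/(α−1) = 24.94580/12.00 = 2.0788.

2.0788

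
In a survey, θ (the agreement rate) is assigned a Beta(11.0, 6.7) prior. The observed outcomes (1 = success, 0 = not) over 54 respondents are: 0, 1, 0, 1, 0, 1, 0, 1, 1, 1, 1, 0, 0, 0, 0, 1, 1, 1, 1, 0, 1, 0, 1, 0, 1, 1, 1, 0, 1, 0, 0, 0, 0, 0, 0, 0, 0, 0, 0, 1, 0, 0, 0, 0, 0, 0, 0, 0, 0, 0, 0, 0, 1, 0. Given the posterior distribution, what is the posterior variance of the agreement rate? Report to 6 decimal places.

0.003347

The Beta prior is conjugate to a Binomial/Bernoulli likelihood; the update adds successes to α and failures to β.
Posterior: Beta(α+k, β+n−k) = Beta(11.0+19, 6.7+35) = Beta(30.0, 41.7).
Var = αβ/((α+β)²(α+β+1)) = 30.0·41.7/(71.7²·72.7) = 0.003347.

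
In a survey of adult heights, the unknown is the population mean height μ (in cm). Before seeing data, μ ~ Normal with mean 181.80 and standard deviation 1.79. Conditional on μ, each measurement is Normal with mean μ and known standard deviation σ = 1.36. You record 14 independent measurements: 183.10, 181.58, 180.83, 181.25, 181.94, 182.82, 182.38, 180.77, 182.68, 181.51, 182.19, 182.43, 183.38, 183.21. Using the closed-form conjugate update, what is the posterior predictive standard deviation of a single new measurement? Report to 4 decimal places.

For Normal data with known variance σ², a Normal(μ₀, σ₀²) prior on μ is conjugate. Posterior precision = 1/σ₀² + n/σ²; posterior mean is the precision-weighted average of μ₀ and x̄.
σ₀² = 1.79² = 3.2041, σ² = 1.36² = 1.8496; σ² + n·σ₀² = 1.8496 + 14·3.2041 = 46.707.
Posterior precision = 1/σ₀² + n/σ² = 1/3.2041 + 14/1.8496 = (σ² + n·σ₀²)/(σ₀²σ²) = 46.707/(3.2041·1.8496); posterior variance σₙ² = σ₀²σ²/(σ² + n·σ₀²) = 3.2041·1.8496/46.707 = 0.126883.
Predictive variance for one new observation = σₙ² + σ² = 3.2041·1.8496/46.707 + 1.8496 = σ²·(σ₀² + 46.707)/46.707 = 1.8496·49.9111/46.707 = 1.976483; SD = √(1.8496·49.9111/46.707) = 1.4059.

1.4059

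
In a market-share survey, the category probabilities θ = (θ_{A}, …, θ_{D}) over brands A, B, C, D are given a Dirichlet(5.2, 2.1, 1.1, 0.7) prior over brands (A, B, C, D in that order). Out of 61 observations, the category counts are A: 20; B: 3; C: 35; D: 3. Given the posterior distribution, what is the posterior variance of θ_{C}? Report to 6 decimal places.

0.003513

The Dirichlet prior is conjugate to the Multinomial likelihood: each posterior αⱼ = prior αⱼ + observed count nⱼ.
Posterior concentration: (25.2, 5.1, 36.1, 3.7), total = 70.1.
Var[θ_j] = α_j(Σα−α_j)/((Σα)²(Σα+1)) = 36.1·34.0/(70.1²·71.1) = 0.003513.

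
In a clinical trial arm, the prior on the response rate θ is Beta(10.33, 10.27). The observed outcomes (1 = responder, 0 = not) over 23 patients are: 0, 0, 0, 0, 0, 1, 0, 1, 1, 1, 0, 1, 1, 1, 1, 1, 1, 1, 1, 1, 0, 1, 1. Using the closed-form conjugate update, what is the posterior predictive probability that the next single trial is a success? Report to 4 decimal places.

0.5810

The Beta prior is conjugate to a Binomial/Bernoulli likelihood; the update adds successes to α and failures to β.
Posterior: Beta(α+k, β+n−k) = Beta(10.33+15, 10.27+8) = Beta(25.33, 18.27).
For a single future Bernoulli trial, P(success | data) = α/(α+β) = 0.5810.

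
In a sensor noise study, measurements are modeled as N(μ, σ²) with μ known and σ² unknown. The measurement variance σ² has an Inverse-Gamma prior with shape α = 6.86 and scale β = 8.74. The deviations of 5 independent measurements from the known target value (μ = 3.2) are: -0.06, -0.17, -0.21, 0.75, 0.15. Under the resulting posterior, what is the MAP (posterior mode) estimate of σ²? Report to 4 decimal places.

With known mean μ and an Inverse-Gamma(α, β) prior on σ², the Normal likelihood is conjugate: posterior is Inv-Gamma(α + n/2, β + Σ(xᵢ−μ)²/2).
Σ(xᵢ−μ)² = (-0.06)² + (-0.17)² + (-0.21)² + (0.75)² + (0.15)² = 0.6616.
Posterior: Inv-Gamma(6.86 + 5/2, 8.74 + 0.6616/2) = Inv-Gamma(9.36, 9.07080).
Mode = β/(α+1) = 9.07080/10.36 = 0.8756.

0.8756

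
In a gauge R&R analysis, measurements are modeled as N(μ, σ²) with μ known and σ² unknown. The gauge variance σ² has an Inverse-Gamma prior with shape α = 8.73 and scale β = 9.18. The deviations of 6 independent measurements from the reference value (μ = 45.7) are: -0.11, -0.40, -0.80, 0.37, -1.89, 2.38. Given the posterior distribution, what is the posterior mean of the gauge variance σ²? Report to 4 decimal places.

With known mean μ and an Inverse-Gamma(α, β) prior on σ², the Normal likelihood is conjugate: posterior is Inv-Gamma(α + n/2, β + Σ(xᵢ−μ)²/2).
Σ(xᵢ−μ)² = (-0.11)² + (-0.40)² + (-0.80)² + (0.37)² + (-1.89)² + (2.38)² = 10.1855.
Posterior: Inv-Gamma(8.73 + 6/2, 9.18 + 10.1855/2) = Inv-Gamma(11.73, 14.27275).
E[σ²|data] = β/(α−1) = 14.27275/10.73 = 1.3302.

1.3302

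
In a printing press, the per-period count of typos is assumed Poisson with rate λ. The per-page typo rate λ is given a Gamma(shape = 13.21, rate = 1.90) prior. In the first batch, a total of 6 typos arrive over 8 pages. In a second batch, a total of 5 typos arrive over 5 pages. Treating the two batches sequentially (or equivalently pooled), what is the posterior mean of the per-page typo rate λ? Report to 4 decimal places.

With a Gamma(shape α, rate β) prior, the Poisson likelihood is conjugate: the posterior is Gamma(α + ΣXᵢ, β + n).
After batch 1: Gamma(α+S, β+n) = Gamma(13.21+6, 1.90+8) = Gamma(19.21, 9.90).
After batch 2: Gamma(α+S, β+n) = Gamma(19.21+5, 9.90+5) = Gamma(24.21, 14.90).
Posterior mean = α/β = 24.21/14.90 = 1.6248.

1.6248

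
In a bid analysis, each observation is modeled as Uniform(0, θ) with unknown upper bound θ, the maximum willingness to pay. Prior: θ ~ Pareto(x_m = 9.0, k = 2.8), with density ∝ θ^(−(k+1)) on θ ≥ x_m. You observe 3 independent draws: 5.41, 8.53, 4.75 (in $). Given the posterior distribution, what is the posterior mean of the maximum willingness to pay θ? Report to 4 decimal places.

A Pareto(scale x_m, shape k) prior on the upper bound θ of Uniform(0, θ) is conjugate: posterior is Pareto(max(x_m, max xᵢ), k + n).
Sample maximum = 8.53; prior scale x_m = 9.0 → posterior scale = max = 9.00.
Posterior shape = 2.8 + 3 = 5.8.
E[θ|data] = k·x_m/(k−1) = 5.8·9.00/4.8 = 10.8750.

10.8750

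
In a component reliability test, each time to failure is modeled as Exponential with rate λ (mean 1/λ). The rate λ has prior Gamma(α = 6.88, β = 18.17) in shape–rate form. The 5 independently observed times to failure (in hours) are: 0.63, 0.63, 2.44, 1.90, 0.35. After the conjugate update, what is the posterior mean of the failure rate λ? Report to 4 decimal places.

0.4925

With a Gamma(shape α, rate β) prior on the exponential rate λ, the posterior after n observations with total T = Σxᵢ is Gamma(α+n, β+T).
Sum of observations T = 5.95 hours; n = 5.
Posterior: Gamma(6.88+5, 18.17+5.95) = Gamma(11.88, 24.12).
Posterior mean of λ = α/β = 11.88/24.12 = 0.4925.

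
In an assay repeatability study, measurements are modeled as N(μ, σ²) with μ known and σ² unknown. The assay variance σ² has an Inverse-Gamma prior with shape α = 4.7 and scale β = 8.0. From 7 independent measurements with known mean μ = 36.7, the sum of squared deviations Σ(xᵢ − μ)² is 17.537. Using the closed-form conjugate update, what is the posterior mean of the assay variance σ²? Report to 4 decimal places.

With known mean μ and an Inverse-Gamma(α, β) prior on σ², the Normal likelihood is conjugate: posterior is Inv-Gamma(α + n/2, β + Σ(xᵢ−μ)²/2).
Posterior: Inv-Gamma(4.7 + 7/2, 8.0 + 17.537/2) = Inv-Gamma(8.20, 16.7685).
E[σ²|data] = β/(α−1) = 16.7685/7.20 = 2.3290.

2.3290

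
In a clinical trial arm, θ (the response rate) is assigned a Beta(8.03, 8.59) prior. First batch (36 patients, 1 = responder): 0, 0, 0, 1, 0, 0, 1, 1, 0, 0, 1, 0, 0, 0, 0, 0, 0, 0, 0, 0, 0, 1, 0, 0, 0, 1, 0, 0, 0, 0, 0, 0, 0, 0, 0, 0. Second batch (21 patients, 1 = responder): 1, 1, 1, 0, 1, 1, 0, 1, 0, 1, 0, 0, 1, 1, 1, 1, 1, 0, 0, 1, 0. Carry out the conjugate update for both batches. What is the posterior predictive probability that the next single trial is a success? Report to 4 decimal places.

The Beta prior is conjugate to a Binomial/Bernoulli likelihood; the update adds successes to α and failures to β.
After batch 1: Beta(8.03+6, 8.59+30) = Beta(14.03, 38.59).
After batch 2: Beta(14.03+13, 38.59+8) = Beta(27.03, 46.59).
For a single future Bernoulli trial, P(success | data) = α/(α+β) = 0.3672.

0.3672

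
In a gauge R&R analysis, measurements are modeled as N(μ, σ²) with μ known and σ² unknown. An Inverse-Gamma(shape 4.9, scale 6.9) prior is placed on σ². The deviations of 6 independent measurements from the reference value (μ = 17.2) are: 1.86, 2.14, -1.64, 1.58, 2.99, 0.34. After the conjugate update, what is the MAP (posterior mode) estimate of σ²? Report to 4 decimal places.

2.0270

With known mean μ and an Inverse-Gamma(α, β) prior on σ², the Normal likelihood is conjugate: posterior is Inv-Gamma(α + n/2, β + Σ(xᵢ−μ)²/2).
Σ(xᵢ−μ)² = (1.86)² + (2.14)² + (-1.64)² + (1.58)² + (2.99)² + (0.34)² = 22.2809.
Posterior: Inv-Gamma(4.9 + 6/2, 6.9 + 22.2809/2) = Inv-Gamma(7.90, 18.04045).
Mode = β/(α+1) = 18.04045/8.90 = 2.0270.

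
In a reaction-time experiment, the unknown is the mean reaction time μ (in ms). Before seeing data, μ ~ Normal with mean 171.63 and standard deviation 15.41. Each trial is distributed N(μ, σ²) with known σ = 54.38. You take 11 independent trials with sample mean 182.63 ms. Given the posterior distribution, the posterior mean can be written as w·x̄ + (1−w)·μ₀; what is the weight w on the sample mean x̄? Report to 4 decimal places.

For Normal data with known variance σ², a Normal(μ₀, σ₀²) prior on μ is conjugate. Posterior precision = 1/σ₀² + n/σ²; posterior mean is the precision-weighted average of μ₀ and x̄.
σ₀² = 15.41² = 237.4681, σ² = 54.38² = 2957.1844. Prior precision 1/σ₀² = 1/237.4681; data precision n/σ² = 11/2957.1844.
w = (n/σ²)/(1/σ₀² + n/σ²) = n·σ₀²/(σ² + n·σ₀²) = 11·237.4681/(2957.1844 + 11·237.4681) = 2612.1491/5569.3335 = 0.4690.

0.4690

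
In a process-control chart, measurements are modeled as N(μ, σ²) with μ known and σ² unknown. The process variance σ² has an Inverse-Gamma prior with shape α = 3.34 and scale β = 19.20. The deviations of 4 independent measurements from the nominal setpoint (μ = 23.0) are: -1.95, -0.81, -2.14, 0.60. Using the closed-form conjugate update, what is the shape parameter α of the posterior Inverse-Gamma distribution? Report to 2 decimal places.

With known mean μ and an Inverse-Gamma(α, β) prior on σ², the Normal likelihood is conjugate: posterior is Inv-Gamma(α + n/2, β + Σ(xᵢ−μ)²/2).
Σ(xᵢ−μ)² = (-1.95)² + (-0.81)² + (-2.14)² + (0.60)² = 9.3982.
Posterior: Inv-Gamma(3.34 + 4/2, 19.20 + 9.3982/2) = Inv-Gamma(5.34, 23.89910).
Posterior α = 5.34.

5.34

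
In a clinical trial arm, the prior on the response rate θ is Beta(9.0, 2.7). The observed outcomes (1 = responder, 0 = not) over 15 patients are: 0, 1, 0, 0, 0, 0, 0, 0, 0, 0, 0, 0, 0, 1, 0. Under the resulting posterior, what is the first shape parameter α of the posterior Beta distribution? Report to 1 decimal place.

The Beta prior is conjugate to a Binomial/Bernoulli likelihood; the update adds successes to α and failures to β.
Posterior: Beta(α+k, β+n−k) = Beta(9.0+2, 2.7+13) = Beta(11.0, 15.7).
Posterior α = 11.0.

11.0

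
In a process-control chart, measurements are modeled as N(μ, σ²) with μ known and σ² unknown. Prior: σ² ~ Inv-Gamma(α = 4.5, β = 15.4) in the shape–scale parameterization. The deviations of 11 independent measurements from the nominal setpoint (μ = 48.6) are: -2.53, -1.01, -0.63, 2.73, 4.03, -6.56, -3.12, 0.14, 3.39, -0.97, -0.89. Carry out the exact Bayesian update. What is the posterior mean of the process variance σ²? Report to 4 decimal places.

7.1291

With known mean μ and an Inverse-Gamma(α, β) prior on σ², the Normal likelihood is conjugate: posterior is Inv-Gamma(α + n/2, β + Σ(xᵢ−μ)²/2).
Σ(xᵢ−μ)² = (-2.53)² + (-1.01)² + (-0.63)² + (2.73)² + (4.03)² + (-6.56)² + (-3.12)² + (0.14)² + (3.39)² + (-0.97)² + (-0.89)² = 97.5244.
Posterior: Inv-Gamma(4.5 + 11/2, 15.4 + 97.5244/2) = Inv-Gamma(10.00, 64.16220).
E[σ²|data] = β/(α−1) = 64.16220/9.00 = 7.1291.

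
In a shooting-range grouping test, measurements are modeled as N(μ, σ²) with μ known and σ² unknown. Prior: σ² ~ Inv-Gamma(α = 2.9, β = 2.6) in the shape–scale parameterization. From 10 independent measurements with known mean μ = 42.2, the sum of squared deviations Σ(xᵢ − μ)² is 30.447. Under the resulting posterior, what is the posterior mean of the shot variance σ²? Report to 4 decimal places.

With known mean μ and an Inverse-Gamma(α, β) prior on σ², the Normal likelihood is conjugate: posterior is Inv-Gamma(α + n/2, β + Σ(xᵢ−μ)²/2).
Posterior: Inv-Gamma(2.9 + 10/2, 2.6 + 30.447/2) = Inv-Gamma(7.90, 17.8235).
E[σ²|data] = β/(α−1) = 17.8235/6.90 = 2.5831.

2.5831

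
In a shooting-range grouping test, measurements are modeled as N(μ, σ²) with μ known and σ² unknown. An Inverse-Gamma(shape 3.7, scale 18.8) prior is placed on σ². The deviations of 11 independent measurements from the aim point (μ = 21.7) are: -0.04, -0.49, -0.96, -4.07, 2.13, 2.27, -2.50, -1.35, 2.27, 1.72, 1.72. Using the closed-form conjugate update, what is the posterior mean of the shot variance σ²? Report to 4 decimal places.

5.1317

With known mean μ and an Inverse-Gamma(α, β) prior on σ², the Normal likelihood is conjugate: posterior is Inv-Gamma(α + n/2, β + Σ(xᵢ−μ)²/2).
Σ(xᵢ−μ)² = (-0.04)² + (-0.49)² + (-0.96)² + (-4.07)² + (2.13)² + (2.27)² + (-2.50)² + (-1.35)² + (2.27)² + (1.72)² + (1.72)² = 46.5602.
Posterior: Inv-Gamma(3.7 + 11/2, 18.8 + 46.5602/2) = Inv-Gamma(9.20, 42.08010).
E[σ²|data] = β/(α−1) = 42.08010/8.20 = 5.1317.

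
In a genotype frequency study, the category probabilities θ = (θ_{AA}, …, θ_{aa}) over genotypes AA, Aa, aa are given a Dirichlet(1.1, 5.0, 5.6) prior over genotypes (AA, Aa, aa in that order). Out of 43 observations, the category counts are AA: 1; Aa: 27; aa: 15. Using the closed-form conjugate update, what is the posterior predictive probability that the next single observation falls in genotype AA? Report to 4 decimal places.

The Dirichlet prior is conjugate to the Multinomial likelihood: each posterior αⱼ = prior αⱼ + observed count nⱼ.
Posterior concentration: (2.1, 32.0, 20.6), total = 54.7.
P(next = AA | data) = α_{AA}/Σα = 0.0384.

0.0384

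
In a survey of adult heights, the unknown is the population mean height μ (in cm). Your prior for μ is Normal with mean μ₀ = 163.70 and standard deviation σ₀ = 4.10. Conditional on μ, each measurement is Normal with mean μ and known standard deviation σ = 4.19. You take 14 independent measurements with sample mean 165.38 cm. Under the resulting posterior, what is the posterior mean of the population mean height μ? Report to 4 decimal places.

165.2634

For Normal data with known variance σ², a Normal(μ₀, σ₀²) prior on μ is conjugate. Posterior precision = 1/σ₀² + n/σ²; posterior mean is the precision-weighted average of μ₀ and x̄.
n·x̄ = 14·165.38 = 2315.32.
σ₀² = 4.10² = 16.81, σ² = 4.19² = 17.5561; σ² + n·σ₀² = 17.5561 + 14·16.81 = 252.8961.
Posterior mean = (μ₀/σ₀² + n·x̄/σ²)/(1/σ₀² + n/σ²) = (σ²·μ₀ + σ₀²·n·x̄)/(σ² + n·σ₀²) = (17.5561·163.70 + 16.81·2315.32)/252.8961 = 41794.46277/252.8961 = 165.2634.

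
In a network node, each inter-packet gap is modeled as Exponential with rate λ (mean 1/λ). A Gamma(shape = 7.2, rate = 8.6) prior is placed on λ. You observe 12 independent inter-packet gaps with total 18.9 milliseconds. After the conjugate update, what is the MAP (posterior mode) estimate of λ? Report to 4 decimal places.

With a Gamma(shape α, rate β) prior on the exponential rate λ, the posterior after n observations with total T = Σxᵢ is Gamma(α+n, β+T).
Posterior: Gamma(7.2+12, 8.6+18.9) = Gamma(19.2, 27.5).
Mode = (α−1)/β = 0.6618.

0.6618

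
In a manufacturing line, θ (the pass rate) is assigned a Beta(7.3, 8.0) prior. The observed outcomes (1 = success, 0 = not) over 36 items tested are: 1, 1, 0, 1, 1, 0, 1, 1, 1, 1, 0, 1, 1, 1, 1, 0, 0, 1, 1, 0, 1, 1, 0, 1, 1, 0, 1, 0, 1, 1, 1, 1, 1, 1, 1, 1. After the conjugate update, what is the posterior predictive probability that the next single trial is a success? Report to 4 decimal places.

0.6686

The Beta prior is conjugate to a Binomial/Bernoulli likelihood; the update adds successes to α and failures to β.
Posterior: Beta(α+k, β+n−k) = Beta(7.3+27, 8.0+9) = Beta(34.3, 17.0).
For a single future Bernoulli trial, P(success | data) = α/(α+β) = 0.6686.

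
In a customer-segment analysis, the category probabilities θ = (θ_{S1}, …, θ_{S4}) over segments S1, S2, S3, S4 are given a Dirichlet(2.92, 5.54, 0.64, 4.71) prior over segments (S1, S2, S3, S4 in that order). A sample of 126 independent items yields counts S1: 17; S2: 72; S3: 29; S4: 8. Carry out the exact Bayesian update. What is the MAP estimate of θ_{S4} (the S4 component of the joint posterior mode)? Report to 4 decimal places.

The Dirichlet prior is conjugate to the Multinomial likelihood: each posterior αⱼ = prior αⱼ + observed count nⱼ.
Posterior concentration: (19.92, 77.54, 29.64, 12.71), total = 139.81.
Joint mode component: (α_{S4}−1)/(Σα−K) = 11.71/135.81 = 0.0862.

0.0862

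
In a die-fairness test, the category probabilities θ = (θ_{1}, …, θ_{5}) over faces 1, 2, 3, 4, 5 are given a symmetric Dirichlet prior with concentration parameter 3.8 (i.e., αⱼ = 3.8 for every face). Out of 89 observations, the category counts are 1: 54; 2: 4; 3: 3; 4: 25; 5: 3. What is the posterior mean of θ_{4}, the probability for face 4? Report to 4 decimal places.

The Dirichlet prior is conjugate to the Multinomial likelihood: each posterior αⱼ = prior αⱼ + observed count nⱼ.
Posterior concentration: (57.8, 7.8, 6.8, 28.8, 6.8), total = 108.0.
E[θ_{4}|data] = α_{4}/Σα = 28.8/108.0 = 0.2667.

0.2667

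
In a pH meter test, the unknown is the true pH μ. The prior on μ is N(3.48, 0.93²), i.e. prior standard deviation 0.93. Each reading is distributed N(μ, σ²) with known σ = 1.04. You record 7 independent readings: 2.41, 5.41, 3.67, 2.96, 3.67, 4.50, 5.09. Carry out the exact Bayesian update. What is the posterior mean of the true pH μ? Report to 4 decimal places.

For Normal data with known variance σ², a Normal(μ₀, σ₀²) prior on μ is conjugate. Posterior precision = 1/σ₀² + n/σ²; posterior mean is the precision-weighted average of μ₀ and x̄.
Σxᵢ = 2.41 + 5.41 + 3.67 + 2.96 + 3.67 + 4.50 + 5.09 = 27.71, so n·x̄ = 27.71.
σ₀² = 0.93² = 0.8649, σ² = 1.04² = 1.0816; σ² + n·σ₀² = 1.0816 + 7·0.8649 = 7.1359.
Posterior mean = (μ₀/σ₀² + n·x̄/σ²)/(1/σ₀² + n/σ²) = (σ²·μ₀ + σ₀²·n·x̄)/(σ² + n·σ₀²) = (1.0816·3.48 + 0.8649·27.71)/7.1359 = 27.730347/7.1359 = 3.8860.

3.8860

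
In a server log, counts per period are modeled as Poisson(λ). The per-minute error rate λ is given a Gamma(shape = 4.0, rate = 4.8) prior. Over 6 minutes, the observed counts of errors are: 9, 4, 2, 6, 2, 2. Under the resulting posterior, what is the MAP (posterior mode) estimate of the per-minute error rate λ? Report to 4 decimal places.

With a Gamma(shape α, rate β) prior, the Poisson likelihood is conjugate: the posterior is Gamma(α + ΣXᵢ, β + n).
Sum of counts S = 25 over n = 6 minutes.
Posterior: Gamma(α+S, β+n) = Gamma(4.0+25, 4.8+6) = Gamma(29.0, 10.8).
Mode of Gamma(α,β) for α≥1 is (α−1)/β = 28.0/10.8 = 2.5926.

2.5926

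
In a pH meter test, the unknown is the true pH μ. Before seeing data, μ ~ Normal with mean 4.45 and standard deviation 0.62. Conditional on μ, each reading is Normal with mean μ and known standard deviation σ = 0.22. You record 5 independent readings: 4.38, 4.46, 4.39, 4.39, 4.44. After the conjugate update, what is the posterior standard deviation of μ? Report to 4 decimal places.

For Normal data with known variance σ², a Normal(μ₀, σ₀²) prior on μ is conjugate. Posterior precision = 1/σ₀² + n/σ²; posterior mean is the precision-weighted average of μ₀ and x̄.
σ₀² = 0.62² = 0.3844, σ² = 0.22² = 0.0484; σ² + n·σ₀² = 0.0484 + 5·0.3844 = 1.9704.
Posterior precision = 1/σ₀² + n/σ² = 1/0.3844 + 5/0.0484 = (σ² + n·σ₀²)/(σ₀²σ²) = 1.9704/(0.3844·0.0484); posterior variance σₙ² = σ₀²σ²/(σ² + n·σ₀²) = 0.3844·0.0484/1.9704 = 0.009442.
Posterior SD = √σₙ² = √(0.3844·0.0484/1.9704) = 0.0972.

0.0972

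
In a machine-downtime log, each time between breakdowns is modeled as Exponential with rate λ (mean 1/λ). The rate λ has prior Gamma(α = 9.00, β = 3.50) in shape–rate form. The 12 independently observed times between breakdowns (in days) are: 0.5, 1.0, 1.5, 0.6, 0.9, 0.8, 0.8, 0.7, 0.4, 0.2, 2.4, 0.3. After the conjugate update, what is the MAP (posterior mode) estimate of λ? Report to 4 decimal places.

With a Gamma(shape α, rate β) prior on the exponential rate λ, the posterior after n observations with total T = Σxᵢ is Gamma(α+n, β+T).
Sum of observations T = 10.1 days; n = 12.
Posterior: Gamma(9.00+12, 3.50+10.1) = Gamma(21.00, 13.60).
Mode = (α−1)/β = 1.4706.

1.4706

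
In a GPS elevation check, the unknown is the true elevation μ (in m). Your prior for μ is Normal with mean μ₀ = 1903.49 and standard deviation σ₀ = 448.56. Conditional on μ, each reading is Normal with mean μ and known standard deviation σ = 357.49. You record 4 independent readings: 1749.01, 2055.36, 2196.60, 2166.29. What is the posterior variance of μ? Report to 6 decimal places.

For Normal data with known variance σ², a Normal(μ₀, σ₀²) prior on μ is conjugate. Posterior precision = 1/σ₀² + n/σ²; posterior mean is the precision-weighted average of μ₀ and x̄.
σ₀² = 448.56² = 201206.0736, σ² = 357.49² = 127799.1001; σ² + n·σ₀² = 127799.1001 + 4·201206.0736 = 932623.3945.
Posterior precision = 1/σ₀² + n/σ² = 1/201206.0736 + 4/127799.1001 = (σ² + n·σ₀²)/(σ₀²σ²) = 932623.3945/(201206.0736·127799.1001); posterior variance σₙ² = σ₀²σ²/(σ² + n·σ₀²) = 201206.0736·127799.1001/932623.3945 = 27571.638555.

27571.638555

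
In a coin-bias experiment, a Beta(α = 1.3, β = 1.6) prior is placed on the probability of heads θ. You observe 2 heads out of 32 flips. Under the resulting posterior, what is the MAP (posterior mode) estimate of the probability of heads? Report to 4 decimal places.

0.0699

The Beta prior is conjugate to a Binomial/Bernoulli likelihood; the update adds successes to α and failures to β.
Posterior: Beta(α+k, β+n−k) = Beta(1.3+2, 1.6+30) = Beta(3.3, 31.6).
Mode of Beta(a,b) for a,b>1 is (a−1)/(a+b−2) = 2.3/32.9 = 0.0699.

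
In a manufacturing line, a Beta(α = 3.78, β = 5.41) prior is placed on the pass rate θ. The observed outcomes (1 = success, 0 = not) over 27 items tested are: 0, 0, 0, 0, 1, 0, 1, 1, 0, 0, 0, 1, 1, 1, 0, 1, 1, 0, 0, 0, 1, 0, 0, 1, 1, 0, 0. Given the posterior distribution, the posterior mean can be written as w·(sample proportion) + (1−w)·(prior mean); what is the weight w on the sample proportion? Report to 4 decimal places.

0.7461

The Beta prior is conjugate to a Binomial/Bernoulli likelihood; the update adds successes to α and failures to β.
Posterior mean = (α₀+k)/(α₀+β₀+n) = [n/(α₀+β₀+n)]·(k/n) + [(α₀+β₀)/(α₀+β₀+n)]·α₀/(α₀+β₀), so only n and the prior enter the weight.
The weight on the data is w = n/(α₀+β₀+n) = 27/(3.78+5.41+27) = 27/36.19 = 0.7461.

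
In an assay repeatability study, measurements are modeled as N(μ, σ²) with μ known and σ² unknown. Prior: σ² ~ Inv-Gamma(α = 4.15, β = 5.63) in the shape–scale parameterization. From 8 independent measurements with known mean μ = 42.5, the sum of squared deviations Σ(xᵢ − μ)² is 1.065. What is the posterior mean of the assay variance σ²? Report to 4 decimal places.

With known mean μ and an Inverse-Gamma(α, β) prior on σ², the Normal likelihood is conjugate: posterior is Inv-Gamma(α + n/2, β + Σ(xᵢ−μ)²/2).
Posterior: Inv-Gamma(4.15 + 8/2, 5.63 + 1.065/2) = Inv-Gamma(8.15, 6.1625).
E[σ²|data] = β/(α−1) = 6.1625/7.15 = 0.8619.

0.8619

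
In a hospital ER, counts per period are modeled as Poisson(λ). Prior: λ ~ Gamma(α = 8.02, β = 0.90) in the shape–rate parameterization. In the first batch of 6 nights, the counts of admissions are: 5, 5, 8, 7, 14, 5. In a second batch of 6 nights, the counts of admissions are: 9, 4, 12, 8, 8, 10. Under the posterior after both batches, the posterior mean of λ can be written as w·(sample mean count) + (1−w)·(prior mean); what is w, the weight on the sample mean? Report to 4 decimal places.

0.9302

With a Gamma(shape α, rate β) prior, the Poisson likelihood is conjugate: the posterior is Gamma(α + ΣXᵢ, β + n).
Total number of nights: n = 6 + 6 = 12.
Posterior mean = (α₀+S)/(β₀+n) = [n/(β₀+n)]·(S/n) + [β₀/(β₀+n)]·(α₀/β₀), so only n and β₀ enter the weight.
Weight on data w = n/(β₀+n) = 12/(0.90+12) = 12/12.90 = 0.9302.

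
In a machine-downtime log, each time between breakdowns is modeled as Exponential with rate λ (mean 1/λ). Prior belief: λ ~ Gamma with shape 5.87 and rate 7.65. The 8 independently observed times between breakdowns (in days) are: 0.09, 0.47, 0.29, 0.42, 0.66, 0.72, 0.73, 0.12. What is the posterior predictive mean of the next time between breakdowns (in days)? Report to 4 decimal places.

With a Gamma(shape α, rate β) prior on the exponential rate λ, the posterior after n observations with total T = Σxᵢ is Gamma(α+n, β+T).
Sum of observations T = 3.50 days; n = 8.
Posterior: Gamma(5.87+8, 7.65+3.50) = Gamma(13.87, 11.15).
The predictive distribution for the next observation is Lomax; its mean is β/(α−1) = 11.15/12.87 = 0.8664.

0.8664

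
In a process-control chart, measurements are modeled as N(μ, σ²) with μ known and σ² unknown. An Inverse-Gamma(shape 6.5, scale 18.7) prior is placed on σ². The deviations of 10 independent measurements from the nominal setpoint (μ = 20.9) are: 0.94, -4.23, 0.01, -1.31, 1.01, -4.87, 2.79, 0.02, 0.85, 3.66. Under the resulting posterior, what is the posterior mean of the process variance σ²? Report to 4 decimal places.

With known mean μ and an Inverse-Gamma(α, β) prior on σ², the Normal likelihood is conjugate: posterior is Inv-Gamma(α + n/2, β + Σ(xᵢ−μ)²/2).
Σ(xᵢ−μ)² = (0.94)² + (-4.23)² + (0.01)² + (-1.31)² + (1.01)² + (-4.87)² + (2.79)² + (0.02)² + (0.85)² + (3.66)² = 67.1323.
Posterior: Inv-Gamma(6.5 + 10/2, 18.7 + 67.1323/2) = Inv-Gamma(11.50, 52.26615).
E[σ²|data] = β/(α−1) = 52.26615/10.50 = 4.9777.

4.9777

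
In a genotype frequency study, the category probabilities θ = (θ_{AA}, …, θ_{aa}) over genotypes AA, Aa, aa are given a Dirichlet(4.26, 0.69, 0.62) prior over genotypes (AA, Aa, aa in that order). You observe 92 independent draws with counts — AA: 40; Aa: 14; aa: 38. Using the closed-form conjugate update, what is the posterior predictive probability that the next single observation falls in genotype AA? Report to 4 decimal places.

The Dirichlet prior is conjugate to the Multinomial likelihood: each posterior αⱼ = prior αⱼ + observed count nⱼ.
Posterior concentration: (44.26, 14.69, 38.62), total = 97.57.
P(next = AA | data) = α_{AA}/Σα = 0.4536.

0.4536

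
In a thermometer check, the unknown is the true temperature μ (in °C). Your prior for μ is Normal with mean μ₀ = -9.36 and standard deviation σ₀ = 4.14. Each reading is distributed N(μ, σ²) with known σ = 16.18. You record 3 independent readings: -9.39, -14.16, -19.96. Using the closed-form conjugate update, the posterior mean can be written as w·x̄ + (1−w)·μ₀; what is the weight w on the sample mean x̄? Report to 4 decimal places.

0.1642

For Normal data with known variance σ², a Normal(μ₀, σ₀²) prior on μ is conjugate. Posterior precision = 1/σ₀² + n/σ²; posterior mean is the precision-weighted average of μ₀ and x̄.
σ₀² = 4.14² = 17.1396, σ² = 16.18² = 261.7924. Prior precision 1/σ₀² = 1/17.1396; data precision n/σ² = 3/261.7924.
w = (n/σ²)/(1/σ₀² + n/σ²) = n·σ₀²/(σ² + n·σ₀²) = 3·17.1396/(261.7924 + 3·17.1396) = 51.4188/313.2112 = 0.1642.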